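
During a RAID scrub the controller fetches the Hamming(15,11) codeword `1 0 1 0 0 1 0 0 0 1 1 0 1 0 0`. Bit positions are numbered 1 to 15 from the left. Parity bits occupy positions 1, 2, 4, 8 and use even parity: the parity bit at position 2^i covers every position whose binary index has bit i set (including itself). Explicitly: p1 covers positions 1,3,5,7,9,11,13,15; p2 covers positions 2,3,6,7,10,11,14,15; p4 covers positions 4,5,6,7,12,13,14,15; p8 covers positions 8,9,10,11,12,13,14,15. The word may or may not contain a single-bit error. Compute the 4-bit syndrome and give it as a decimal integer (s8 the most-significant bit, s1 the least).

8

s1: b1⊕b3⊕b5⊕b7⊕b9⊕b11⊕b13⊕b15 = 1⊕1⊕0⊕0⊕0⊕1⊕1⊕0 = 0
s2: b2⊕b3⊕b6⊕b7⊕b10⊕b11⊕b14⊕b15 = 0⊕1⊕1⊕0⊕1⊕1⊕0⊕0 = 0
s4: b4⊕b5⊕b6⊕b7⊕b12⊕b13⊕b14⊕b15 = 0⊕0⊕1⊕0⊕0⊕1⊕0⊕0 = 0
s8: b8⊕b9⊕b10⊕b11⊕b12⊕b13⊕b14⊕b15 = 0⊕0⊕1⊕1⊕0⊕1⊕0⊕0 = 1
Syndrome (s8...s1) = 1000 → position 8.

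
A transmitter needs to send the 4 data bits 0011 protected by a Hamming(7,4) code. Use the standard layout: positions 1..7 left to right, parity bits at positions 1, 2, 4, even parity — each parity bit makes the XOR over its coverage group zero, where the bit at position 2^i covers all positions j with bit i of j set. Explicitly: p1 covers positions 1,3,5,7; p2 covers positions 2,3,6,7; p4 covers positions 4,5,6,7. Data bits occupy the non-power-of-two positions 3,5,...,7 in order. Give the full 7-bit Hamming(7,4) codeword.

Place data bits at non-power-of-two positions: b3=0, b5=0, b6=1, b7=1.
p1 = XOR of data positions {3,5,7} = 0⊕0⊕1 = 1
p2 = XOR of data positions {3,6,7} = 0⊕1⊕1 = 0
p4 = XOR of data positions {5,6,7} = 0⊕1⊕1 = 0
Codeword b1..b7 = 1000011

1000011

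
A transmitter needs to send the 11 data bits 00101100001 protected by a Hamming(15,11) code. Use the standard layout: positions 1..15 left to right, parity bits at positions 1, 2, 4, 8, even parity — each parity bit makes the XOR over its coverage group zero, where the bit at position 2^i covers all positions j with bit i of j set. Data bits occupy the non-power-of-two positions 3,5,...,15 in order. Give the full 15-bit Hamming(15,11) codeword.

Place data bits at non-power-of-two positions: b3=0, b5=0, b6=1, b7=0, b9=1, b10=1, b11=0, b12=0, b13=0, b14=0, b15=1.
p1 = XOR of data positions {3,5,7,9,11,13,15} = 0⊕0⊕0⊕1⊕0⊕0⊕1 = 0
p2 = XOR of data positions {3,6,7,10,11,14,15} = 0⊕1⊕0⊕1⊕0⊕0⊕1 = 1
p4 = XOR of data positions {5,6,7,12,13,14,15} = 0⊕1⊕0⊕0⊕0⊕0⊕1 = 0
p8 = XOR of data positions {9,10,11,12,13,14,15} = 1⊕1⊕0⊕0⊕0⊕0⊕1 = 1
Codeword b1..b15 = 010001011100001

010001011100001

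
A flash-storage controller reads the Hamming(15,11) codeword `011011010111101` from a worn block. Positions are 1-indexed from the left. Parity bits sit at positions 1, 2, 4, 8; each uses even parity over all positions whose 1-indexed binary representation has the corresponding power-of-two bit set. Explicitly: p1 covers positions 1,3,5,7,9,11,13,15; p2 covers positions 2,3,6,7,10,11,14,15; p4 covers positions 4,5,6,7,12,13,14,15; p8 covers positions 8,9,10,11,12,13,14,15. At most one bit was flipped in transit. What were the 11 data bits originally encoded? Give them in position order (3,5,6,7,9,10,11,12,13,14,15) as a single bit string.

10100111101

s1: b1⊕b3⊕b5⊕b7⊕b9⊕b11⊕b13⊕b15 = 0⊕1⊕1⊕0⊕0⊕1⊕1⊕1 = 1
s2: b2⊕b3⊕b6⊕b7⊕b10⊕b11⊕b14⊕b15 = 1⊕1⊕1⊕0⊕1⊕1⊕0⊕1 = 0
s4: b4⊕b5⊕b6⊕b7⊕b12⊕b13⊕b14⊕b15 = 0⊕1⊕1⊕0⊕1⊕1⊕0⊕1 = 1
s8: b8⊕b9⊕b10⊕b11⊕b12⊕b13⊕b14⊕b15 = 1⊕0⊕1⊕1⊕1⊕1⊕0⊕1 = 0
Syndrome (s8...s1) = 0101 → position 5.
Flip bit 5: corrected codeword = 011001010111101
Data bits at positions 3,5,6,7,9,10,11,12,13,14,15: 10100111101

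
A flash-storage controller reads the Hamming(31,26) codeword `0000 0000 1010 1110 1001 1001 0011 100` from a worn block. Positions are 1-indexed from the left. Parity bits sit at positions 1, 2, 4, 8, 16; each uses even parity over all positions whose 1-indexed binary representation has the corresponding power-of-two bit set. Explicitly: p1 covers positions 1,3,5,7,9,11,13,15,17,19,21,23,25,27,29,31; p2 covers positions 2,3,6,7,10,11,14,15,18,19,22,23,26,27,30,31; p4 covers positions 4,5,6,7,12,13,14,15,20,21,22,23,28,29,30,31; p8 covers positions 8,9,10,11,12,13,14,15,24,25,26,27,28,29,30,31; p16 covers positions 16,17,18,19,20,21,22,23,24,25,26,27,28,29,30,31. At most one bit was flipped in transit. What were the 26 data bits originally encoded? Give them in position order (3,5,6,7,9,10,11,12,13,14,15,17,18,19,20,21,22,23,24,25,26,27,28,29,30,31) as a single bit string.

00001010111100110010010100

s1: b1⊕b3⊕b5⊕b7⊕b9⊕b11⊕b13⊕b15⊕b17⊕b19⊕b21⊕b23⊕b25⊕b27⊕b29⊕b31 = 0⊕0⊕0⊕0⊕1⊕1⊕1⊕1⊕1⊕0⊕1⊕0⊕0⊕1⊕1⊕0 = 0
s2: b2⊕b3⊕b6⊕b7⊕b10⊕b11⊕b14⊕b15⊕b18⊕b19⊕b22⊕b23⊕b26⊕b27⊕b30⊕b31 = 0⊕0⊕0⊕0⊕0⊕1⊕1⊕1⊕0⊕0⊕0⊕0⊕0⊕1⊕0⊕0 = 0
s4: b4⊕b5⊕b6⊕b7⊕b12⊕b13⊕b14⊕b15⊕b20⊕b21⊕b22⊕b23⊕b28⊕b29⊕b30⊕b31 = 0⊕0⊕0⊕0⊕0⊕1⊕1⊕1⊕1⊕1⊕0⊕0⊕1⊕1⊕0⊕0 = 1
s8: b8⊕b9⊕b10⊕b11⊕b12⊕b13⊕b14⊕b15⊕b24⊕b25⊕b26⊕b27⊕b28⊕b29⊕b30⊕b31 = 0⊕1⊕0⊕1⊕0⊕1⊕1⊕1⊕1⊕0⊕0⊕1⊕1⊕1⊕0⊕0 = 1
s16: b16⊕b17⊕b18⊕b19⊕b20⊕b21⊕b22⊕b23⊕b24⊕b25⊕b26⊕b27⊕b28⊕b29⊕b30⊕b31 = 0⊕1⊕0⊕0⊕1⊕1⊕0⊕0⊕1⊕0⊕0⊕1⊕1⊕1⊕0⊕0 = 1
Syndrome (s16...s1) = 11100 → position 28.
Flip bit 28: corrected codeword = 0000000010101110100110010010100
Data bits at positions 3,5,6,7,9,10,11,12,13,14,15,17,18,19,20,21,22,23,24,25,26,27,28,29,30,31: 00001010111100110010010100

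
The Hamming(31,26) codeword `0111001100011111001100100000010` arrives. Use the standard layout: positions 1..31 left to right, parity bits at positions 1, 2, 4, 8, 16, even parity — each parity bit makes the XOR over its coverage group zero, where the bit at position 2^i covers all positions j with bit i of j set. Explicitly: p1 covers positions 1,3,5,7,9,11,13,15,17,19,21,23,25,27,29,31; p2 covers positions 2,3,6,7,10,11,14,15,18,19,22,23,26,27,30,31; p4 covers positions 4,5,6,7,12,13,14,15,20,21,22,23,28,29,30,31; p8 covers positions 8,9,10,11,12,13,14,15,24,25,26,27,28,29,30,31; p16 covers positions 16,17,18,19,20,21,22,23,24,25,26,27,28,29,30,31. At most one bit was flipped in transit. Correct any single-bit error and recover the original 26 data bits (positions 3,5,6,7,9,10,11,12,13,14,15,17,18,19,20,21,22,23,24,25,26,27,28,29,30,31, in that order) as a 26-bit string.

s1: b1⊕b3⊕b5⊕b7⊕b9⊕b11⊕b13⊕b15⊕b17⊕b19⊕b21⊕b23⊕b25⊕b27⊕b29⊕b31 = 0⊕1⊕0⊕1⊕0⊕0⊕1⊕1⊕0⊕1⊕0⊕1⊕0⊕0⊕0⊕0 = 0
s2: b2⊕b3⊕b6⊕b7⊕b10⊕b11⊕b14⊕b15⊕b18⊕b19⊕b22⊕b23⊕b26⊕b27⊕b30⊕b31 = 1⊕1⊕0⊕1⊕0⊕0⊕1⊕1⊕0⊕1⊕0⊕1⊕0⊕0⊕1⊕0 = 0
s4: b4⊕b5⊕b6⊕b7⊕b12⊕b13⊕b14⊕b15⊕b20⊕b21⊕b22⊕b23⊕b28⊕b29⊕b30⊕b31 = 1⊕0⊕0⊕1⊕1⊕1⊕1⊕1⊕1⊕0⊕0⊕1⊕0⊕0⊕1⊕0 = 1
s8: b8⊕b9⊕b10⊕b11⊕b12⊕b13⊕b14⊕b15⊕b24⊕b25⊕b26⊕b27⊕b28⊕b29⊕b30⊕b31 = 1⊕0⊕0⊕0⊕1⊕1⊕1⊕1⊕0⊕0⊕0⊕0⊕0⊕0⊕1⊕0 = 0
s16: b16⊕b17⊕b18⊕b19⊕b20⊕b21⊕b22⊕b23⊕b24⊕b25⊕b26⊕b27⊕b28⊕b29⊕b30⊕b31 = 1⊕0⊕0⊕1⊕1⊕0⊕0⊕1⊕0⊕0⊕0⊕0⊕0⊕0⊕1⊕0 = 1
Syndrome (s16...s1) = 10100 → position 20.
Flip bit 20: corrected codeword = 0111001100011111001000100000010
Data bits at positions 3,5,6,7,9,10,11,12,13,14,15,17,18,19,20,21,22,23,24,25,26,27,28,29,30,31: 10010001111001000100000010

10010001111001000100000010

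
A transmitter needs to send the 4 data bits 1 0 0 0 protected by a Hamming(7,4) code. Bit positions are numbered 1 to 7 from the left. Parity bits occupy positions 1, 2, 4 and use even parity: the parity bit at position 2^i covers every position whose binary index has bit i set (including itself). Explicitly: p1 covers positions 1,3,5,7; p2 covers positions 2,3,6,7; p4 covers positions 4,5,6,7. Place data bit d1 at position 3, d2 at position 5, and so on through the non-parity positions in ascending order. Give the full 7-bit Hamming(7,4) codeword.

1110000

Place data bits at non-power-of-two positions: b3=1, b5=0, b6=0, b7=0.
p1 = XOR of data positions {3,5,7} = 1⊕0⊕0 = 1
p2 = XOR of data positions {3,6,7} = 1⊕0⊕0 = 1
p4 = XOR of data positions {5,6,7} = 0⊕0⊕0 = 0
Codeword b1..b7 = 1110000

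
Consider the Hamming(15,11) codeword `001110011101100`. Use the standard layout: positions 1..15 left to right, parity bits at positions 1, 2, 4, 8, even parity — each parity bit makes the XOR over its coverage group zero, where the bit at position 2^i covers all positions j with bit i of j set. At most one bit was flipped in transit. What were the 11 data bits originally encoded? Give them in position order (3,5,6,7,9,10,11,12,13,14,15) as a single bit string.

s1: b1⊕b3⊕b5⊕b7⊕b9⊕b11⊕b13⊕b15 = 0⊕1⊕1⊕0⊕1⊕0⊕1⊕0 = 0
s2: b2⊕b3⊕b6⊕b7⊕b10⊕b11⊕b14⊕b15 = 0⊕1⊕0⊕0⊕1⊕0⊕0⊕0 = 0
s4: b4⊕b5⊕b6⊕b7⊕b12⊕b13⊕b14⊕b15 = 1⊕1⊕0⊕0⊕1⊕1⊕0⊕0 = 0
s8: b8⊕b9⊕b10⊕b11⊕b12⊕b13⊕b14⊕b15 = 1⊕1⊕1⊕0⊕1⊕1⊕0⊕0 = 1
Syndrome (s8...s1) = 1000 → position 8.
Flip bit 8: corrected codeword = 001110001101100
Data bits at positions 3,5,6,7,9,10,11,12,13,14,15: 11001101100

11001101100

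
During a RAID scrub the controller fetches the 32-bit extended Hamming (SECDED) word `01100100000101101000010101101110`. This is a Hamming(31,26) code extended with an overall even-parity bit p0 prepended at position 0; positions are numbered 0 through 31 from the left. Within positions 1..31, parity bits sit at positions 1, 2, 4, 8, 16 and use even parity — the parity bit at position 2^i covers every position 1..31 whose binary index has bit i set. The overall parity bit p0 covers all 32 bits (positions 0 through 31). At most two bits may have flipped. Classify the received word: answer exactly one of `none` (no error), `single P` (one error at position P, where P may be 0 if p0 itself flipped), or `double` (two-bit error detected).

none

s1: b1⊕b3⊕b5⊕b7⊕b9⊕b11⊕b13⊕b15⊕b17⊕b19⊕b21⊕b23⊕b25⊕b27⊕b29⊕b31 = 1⊕0⊕1⊕0⊕0⊕1⊕1⊕0⊕0⊕0⊕1⊕1⊕1⊕0⊕1⊕0 = 0
s2: b2⊕b3⊕b6⊕b7⊕b10⊕b11⊕b14⊕b15⊕b18⊕b19⊕b22⊕b23⊕b26⊕b27⊕b30⊕b31 = 1⊕0⊕0⊕0⊕0⊕1⊕1⊕0⊕0⊕0⊕0⊕1⊕1⊕0⊕1⊕0 = 0
s4: b4⊕b5⊕b6⊕b7⊕b12⊕b13⊕b14⊕b15⊕b20⊕b21⊕b22⊕b23⊕b28⊕b29⊕b30⊕b31 = 0⊕1⊕0⊕0⊕0⊕1⊕1⊕0⊕0⊕1⊕0⊕1⊕1⊕1⊕1⊕0 = 0
s8: b8⊕b9⊕b10⊕b11⊕b12⊕b13⊕b14⊕b15⊕b24⊕b25⊕b26⊕b27⊕b28⊕b29⊕b30⊕b31 = 0⊕0⊕0⊕1⊕0⊕1⊕1⊕0⊕0⊕1⊕1⊕0⊕1⊕1⊕1⊕0 = 0
s16: b16⊕b17⊕b18⊕b19⊕b20⊕b21⊕b22⊕b23⊕b24⊕b25⊕b26⊕b27⊕b28⊕b29⊕b30⊕b31 = 1⊕0⊕0⊕0⊕0⊕1⊕0⊕1⊕0⊕1⊕1⊕0⊕1⊕1⊕1⊕0 = 0
Syndrome (s16...s1) = 00000 → position 0 (no error).
Overall parity (XOR of all 32 bits, including p0): 0⊕1⊕1⊕0⊕0⊕1⊕0⊕0⊕0⊕0⊕0⊕1⊕0⊕1⊕1⊕0⊕1⊕0⊕0⊕0⊕0⊕1⊕0⊕1⊕0⊕1⊕1⊕0⊕1⊕1⊕1⊕0 = 0
Overall=0, syndrome position=0 → no error.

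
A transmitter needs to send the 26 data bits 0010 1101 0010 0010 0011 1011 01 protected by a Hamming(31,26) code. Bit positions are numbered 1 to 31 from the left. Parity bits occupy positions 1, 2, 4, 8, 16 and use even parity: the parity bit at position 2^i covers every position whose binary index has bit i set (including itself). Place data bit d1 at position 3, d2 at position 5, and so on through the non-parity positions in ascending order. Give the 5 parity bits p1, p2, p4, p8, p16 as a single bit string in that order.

Place data bits at non-power-of-two positions: b3=0, b5=0, b6=1, b7=0, b9=1, b10=1, b11=0, b12=1, b13=0, b14=0, b15=1, b17=0, b18=0, b19=0, b20=1, b21=0, b22=0, b23=0, b24=1, b25=1, b26=1, b27=0, b28=1, b29=1, b30=0, b31=1.
p1 = XOR of data positions {3,5,7,9,11,13,15,17,19,21,23,25,27,29,31} = 0⊕0⊕0⊕1⊕0⊕0⊕1⊕0⊕0⊕0⊕0⊕1⊕0⊕1⊕1 = 1
p2 = XOR of data positions {3,6,7,10,11,14,15,18,19,22,23,26,27,30,31} = 0⊕1⊕0⊕1⊕0⊕0⊕1⊕0⊕0⊕0⊕0⊕1⊕0⊕0⊕1 = 1
p4 = XOR of data positions {5,6,7,12,13,14,15,20,21,22,23,28,29,30,31} = 0⊕1⊕0⊕1⊕0⊕0⊕1⊕1⊕0⊕0⊕0⊕1⊕1⊕0⊕1 = 1
p8 = XOR of data positions {9,10,11,12,13,14,15,24,25,26,27,28,29,30,31} = 1⊕1⊕0⊕1⊕0⊕0⊕1⊕1⊕1⊕1⊕0⊕1⊕1⊕0⊕1 = 0
p16 = XOR of data positions {17,18,19,20,21,22,23,24,25,26,27,28,29,30,31} = 0⊕0⊕0⊕1⊕0⊕0⊕0⊕1⊕1⊕1⊕0⊕1⊕1⊕0⊕1 = 1
Parity bits p1,p2,p4,p8,p16 = 11101

11101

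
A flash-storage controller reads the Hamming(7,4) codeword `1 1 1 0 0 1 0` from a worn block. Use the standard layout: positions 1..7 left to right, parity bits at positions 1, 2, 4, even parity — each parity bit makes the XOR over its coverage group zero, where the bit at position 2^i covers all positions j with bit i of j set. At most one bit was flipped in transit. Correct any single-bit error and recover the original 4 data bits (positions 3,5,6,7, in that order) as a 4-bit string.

s1: b1⊕b3⊕b5⊕b7 = 1⊕1⊕0⊕0 = 0
s2: b2⊕b3⊕b6⊕b7 = 1⊕1⊕1⊕0 = 1
s4: b4⊕b5⊕b6⊕b7 = 0⊕0⊕1⊕0 = 1
Syndrome (s4...s1) = 110 → position 6.
Flip bit 6: corrected codeword = 1110000
Data bits at positions 3,5,6,7: 1000

1000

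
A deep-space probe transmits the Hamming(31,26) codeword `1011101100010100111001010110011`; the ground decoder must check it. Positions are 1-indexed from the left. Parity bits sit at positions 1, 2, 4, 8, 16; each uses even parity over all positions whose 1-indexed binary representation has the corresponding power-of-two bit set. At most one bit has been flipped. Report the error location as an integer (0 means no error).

s1: b1⊕b3⊕b5⊕b7⊕b9⊕b11⊕b13⊕b15⊕b17⊕b19⊕b21⊕b23⊕b25⊕b27⊕b29⊕b31 = 1⊕1⊕1⊕1⊕0⊕0⊕0⊕0⊕1⊕1⊕0⊕0⊕0⊕1⊕0⊕1 = 0
s2: b2⊕b3⊕b6⊕b7⊕b10⊕b11⊕b14⊕b15⊕b18⊕b19⊕b22⊕b23⊕b26⊕b27⊕b30⊕b31 = 0⊕1⊕0⊕1⊕0⊕0⊕1⊕0⊕1⊕1⊕1⊕0⊕1⊕1⊕1⊕1 = 0
s4: b4⊕b5⊕b6⊕b7⊕b12⊕b13⊕b14⊕b15⊕b20⊕b21⊕b22⊕b23⊕b28⊕b29⊕b30⊕b31 = 1⊕1⊕0⊕1⊕1⊕0⊕1⊕0⊕0⊕0⊕1⊕0⊕0⊕0⊕1⊕1 = 0
s8: b8⊕b9⊕b10⊕b11⊕b12⊕b13⊕b14⊕b15⊕b24⊕b25⊕b26⊕b27⊕b28⊕b29⊕b30⊕b31 = 1⊕0⊕0⊕0⊕1⊕0⊕1⊕0⊕1⊕0⊕1⊕1⊕0⊕0⊕1⊕1 = 0
s16: b16⊕b17⊕b18⊕b19⊕b20⊕b21⊕b22⊕b23⊕b24⊕b25⊕b26⊕b27⊕b28⊕b29⊕b30⊕b31 = 0⊕1⊕1⊕1⊕0⊕0⊕1⊕0⊕1⊕0⊕1⊕1⊕0⊕0⊕1⊕1 = 1
Syndrome (s16...s1) = 10000 → position 16.

16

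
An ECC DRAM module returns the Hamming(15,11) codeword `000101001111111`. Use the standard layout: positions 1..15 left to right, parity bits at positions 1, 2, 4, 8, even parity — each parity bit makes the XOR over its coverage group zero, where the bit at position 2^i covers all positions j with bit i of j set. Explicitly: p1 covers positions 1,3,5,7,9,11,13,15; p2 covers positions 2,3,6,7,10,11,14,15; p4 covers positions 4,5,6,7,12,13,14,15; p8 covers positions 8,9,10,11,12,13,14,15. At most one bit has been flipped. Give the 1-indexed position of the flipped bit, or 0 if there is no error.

s1: b1⊕b3⊕b5⊕b7⊕b9⊕b11⊕b13⊕b15 = 0⊕0⊕0⊕0⊕1⊕1⊕1⊕1 = 0
s2: b2⊕b3⊕b6⊕b7⊕b10⊕b11⊕b14⊕b15 = 0⊕0⊕1⊕0⊕1⊕1⊕1⊕1 = 1
s4: b4⊕b5⊕b6⊕b7⊕b12⊕b13⊕b14⊕b15 = 1⊕0⊕1⊕0⊕1⊕1⊕1⊕1 = 0
s8: b8⊕b9⊕b10⊕b11⊕b12⊕b13⊕b14⊕b15 = 0⊕1⊕1⊕1⊕1⊕1⊕1⊕1 = 1
Syndrome (s8...s1) = 1010 → position 10.

10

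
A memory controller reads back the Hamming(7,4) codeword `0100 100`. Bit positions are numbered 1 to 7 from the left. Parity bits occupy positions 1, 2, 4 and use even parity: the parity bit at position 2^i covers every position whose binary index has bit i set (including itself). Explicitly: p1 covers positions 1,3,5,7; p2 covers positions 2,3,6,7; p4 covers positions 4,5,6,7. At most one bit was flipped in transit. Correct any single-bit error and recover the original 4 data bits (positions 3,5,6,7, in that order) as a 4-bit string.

s1: b1⊕b3⊕b5⊕b7 = 0⊕0⊕1⊕0 = 1
s2: b2⊕b3⊕b6⊕b7 = 1⊕0⊕0⊕0 = 1
s4: b4⊕b5⊕b6⊕b7 = 0⊕1⊕0⊕0 = 1
Syndrome (s4...s1) = 111 → position 7.
Flip bit 7: corrected codeword = 0100101
Data bits at positions 3,5,6,7: 0101

0101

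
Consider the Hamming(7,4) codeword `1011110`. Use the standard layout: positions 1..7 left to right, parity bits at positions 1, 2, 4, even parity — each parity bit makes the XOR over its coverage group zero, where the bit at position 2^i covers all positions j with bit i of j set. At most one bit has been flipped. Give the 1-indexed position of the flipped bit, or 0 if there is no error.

s1: b1⊕b3⊕b5⊕b7 = 1⊕1⊕1⊕0 = 1
s2: b2⊕b3⊕b6⊕b7 = 0⊕1⊕1⊕0 = 0
s4: b4⊕b5⊕b6⊕b7 = 1⊕1⊕1⊕0 = 1
Syndrome (s4...s1) = 101 → position 5.

5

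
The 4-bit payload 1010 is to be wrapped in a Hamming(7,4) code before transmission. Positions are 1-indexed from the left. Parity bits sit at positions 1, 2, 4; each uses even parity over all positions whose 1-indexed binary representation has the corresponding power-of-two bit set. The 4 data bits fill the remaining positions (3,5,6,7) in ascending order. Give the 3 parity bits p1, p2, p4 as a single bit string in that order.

101

Place data bits at non-power-of-two positions: b3=1, b5=0, b6=1, b7=0.
p1 = XOR of data positions {3,5,7} = 1⊕0⊕0 = 1
p2 = XOR of data positions {3,6,7} = 1⊕1⊕0 = 0
p4 = XOR of data positions {5,6,7} = 0⊕1⊕0 = 1
Parity bits p1,p2,p4 = 101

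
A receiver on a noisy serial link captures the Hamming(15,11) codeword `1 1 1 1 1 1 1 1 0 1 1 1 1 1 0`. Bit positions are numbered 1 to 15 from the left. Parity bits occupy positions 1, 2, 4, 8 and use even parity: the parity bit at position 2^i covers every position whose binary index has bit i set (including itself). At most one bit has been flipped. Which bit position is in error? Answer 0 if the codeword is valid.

s1: b1⊕b3⊕b5⊕b7⊕b9⊕b11⊕b13⊕b15 = 1⊕1⊕1⊕1⊕0⊕1⊕1⊕0 = 0
s2: b2⊕b3⊕b6⊕b7⊕b10⊕b11⊕b14⊕b15 = 1⊕1⊕1⊕1⊕1⊕1⊕1⊕0 = 1
s4: b4⊕b5⊕b6⊕b7⊕b12⊕b13⊕b14⊕b15 = 1⊕1⊕1⊕1⊕1⊕1⊕1⊕0 = 1
s8: b8⊕b9⊕b10⊕b11⊕b12⊕b13⊕b14⊕b15 = 1⊕0⊕1⊕1⊕1⊕1⊕1⊕0 = 0
Syndrome (s8...s1) = 0110 → position 6.

6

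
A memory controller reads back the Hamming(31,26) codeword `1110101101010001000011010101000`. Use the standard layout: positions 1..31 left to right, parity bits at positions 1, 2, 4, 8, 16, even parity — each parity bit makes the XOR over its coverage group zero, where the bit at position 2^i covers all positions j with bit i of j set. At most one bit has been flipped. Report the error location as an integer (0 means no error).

1

s1: b1⊕b3⊕b5⊕b7⊕b9⊕b11⊕b13⊕b15⊕b17⊕b19⊕b21⊕b23⊕b25⊕b27⊕b29⊕b31 = 1⊕1⊕1⊕1⊕0⊕0⊕0⊕0⊕0⊕0⊕1⊕0⊕0⊕0⊕0⊕0 = 1
s2: b2⊕b3⊕b6⊕b7⊕b10⊕b11⊕b14⊕b15⊕b18⊕b19⊕b22⊕b23⊕b26⊕b27⊕b30⊕b31 = 1⊕1⊕0⊕1⊕1⊕0⊕0⊕0⊕0⊕0⊕1⊕0⊕1⊕0⊕0⊕0 = 0
s4: b4⊕b5⊕b6⊕b7⊕b12⊕b13⊕b14⊕b15⊕b20⊕b21⊕b22⊕b23⊕b28⊕b29⊕b30⊕b31 = 0⊕1⊕0⊕1⊕1⊕0⊕0⊕0⊕0⊕1⊕1⊕0⊕1⊕0⊕0⊕0 = 0
s8: b8⊕b9⊕b10⊕b11⊕b12⊕b13⊕b14⊕b15⊕b24⊕b25⊕b26⊕b27⊕b28⊕b29⊕b30⊕b31 = 1⊕0⊕1⊕0⊕1⊕0⊕0⊕0⊕1⊕0⊕1⊕0⊕1⊕0⊕0⊕0 = 0
s16: b16⊕b17⊕b18⊕b19⊕b20⊕b21⊕b22⊕b23⊕b24⊕b25⊕b26⊕b27⊕b28⊕b29⊕b30⊕b31 = 1⊕0⊕0⊕0⊕0⊕1⊕1⊕0⊕1⊕0⊕1⊕0⊕1⊕0⊕0⊕0 = 0
Syndrome (s16...s1) = 00001 → position 1.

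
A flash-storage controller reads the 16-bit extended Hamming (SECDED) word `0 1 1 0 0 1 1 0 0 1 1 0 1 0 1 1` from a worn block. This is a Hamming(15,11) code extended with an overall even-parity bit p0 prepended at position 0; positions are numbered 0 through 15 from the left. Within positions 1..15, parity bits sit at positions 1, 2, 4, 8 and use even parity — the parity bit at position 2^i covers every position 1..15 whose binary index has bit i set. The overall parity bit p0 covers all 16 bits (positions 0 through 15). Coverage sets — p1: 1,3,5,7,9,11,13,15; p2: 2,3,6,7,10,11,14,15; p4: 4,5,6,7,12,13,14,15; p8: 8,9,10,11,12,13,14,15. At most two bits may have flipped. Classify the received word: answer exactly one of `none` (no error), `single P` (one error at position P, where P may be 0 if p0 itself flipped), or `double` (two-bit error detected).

s1: b1⊕b3⊕b5⊕b7⊕b9⊕b11⊕b13⊕b15 = 1⊕0⊕1⊕0⊕1⊕0⊕0⊕1 = 0
s2: b2⊕b3⊕b6⊕b7⊕b10⊕b11⊕b14⊕b15 = 1⊕0⊕1⊕0⊕1⊕0⊕1⊕1 = 1
s4: b4⊕b5⊕b6⊕b7⊕b12⊕b13⊕b14⊕b15 = 0⊕1⊕1⊕0⊕1⊕0⊕1⊕1 = 1
s8: b8⊕b9⊕b10⊕b11⊕b12⊕b13⊕b14⊕b15 = 0⊕1⊕1⊕0⊕1⊕0⊕1⊕1 = 1
Syndrome (s8...s1) = 1110 → position 14.
Overall parity (XOR of all 16 bits, including p0): 0⊕1⊕1⊕0⊕0⊕1⊕1⊕0⊕0⊕1⊕1⊕0⊕1⊕0⊕1⊕1 = 1
Overall=1, syndrome position=14 → single-bit error at position 14.

single 14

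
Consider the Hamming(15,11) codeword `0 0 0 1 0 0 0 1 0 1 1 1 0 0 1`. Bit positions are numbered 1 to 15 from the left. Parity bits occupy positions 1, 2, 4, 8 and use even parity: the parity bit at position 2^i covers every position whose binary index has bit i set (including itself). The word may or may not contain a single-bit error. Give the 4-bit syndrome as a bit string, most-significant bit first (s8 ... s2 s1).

s1: b1⊕b3⊕b5⊕b7⊕b9⊕b11⊕b13⊕b15 = 0⊕0⊕0⊕0⊕0⊕1⊕0⊕1 = 0
s2: b2⊕b3⊕b6⊕b7⊕b10⊕b11⊕b14⊕b15 = 0⊕0⊕0⊕0⊕1⊕1⊕0⊕1 = 1
s4: b4⊕b5⊕b6⊕b7⊕b12⊕b13⊕b14⊕b15 = 1⊕0⊕0⊕0⊕1⊕0⊕0⊕1 = 1
s8: b8⊕b9⊕b10⊕b11⊕b12⊕b13⊕b14⊕b15 = 1⊕0⊕1⊕1⊕1⊕0⊕0⊕1 = 1
Syndrome (s8...s1) = 1110 → position 14.

1110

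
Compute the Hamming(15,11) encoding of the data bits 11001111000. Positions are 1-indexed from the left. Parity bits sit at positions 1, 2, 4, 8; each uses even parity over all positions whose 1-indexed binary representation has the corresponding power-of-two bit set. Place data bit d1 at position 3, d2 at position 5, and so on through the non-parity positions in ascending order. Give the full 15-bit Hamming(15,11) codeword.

Place data bits at non-power-of-two positions: b3=1, b5=1, b6=0, b7=0, b9=1, b10=1, b11=1, b12=1, b13=0, b14=0, b15=0.
p1 = XOR of data positions {3,5,7,9,11,13,15} = 1⊕1⊕0⊕1⊕1⊕0⊕0 = 0
p2 = XOR of data positions {3,6,7,10,11,14,15} = 1⊕0⊕0⊕1⊕1⊕0⊕0 = 1
p4 = XOR of data positions {5,6,7,12,13,14,15} = 1⊕0⊕0⊕1⊕0⊕0⊕0 = 0
p8 = XOR of data positions {9,10,11,12,13,14,15} = 1⊕1⊕1⊕1⊕0⊕0⊕0 = 0
Codeword b1..b15 = 011010001111000

011010001111000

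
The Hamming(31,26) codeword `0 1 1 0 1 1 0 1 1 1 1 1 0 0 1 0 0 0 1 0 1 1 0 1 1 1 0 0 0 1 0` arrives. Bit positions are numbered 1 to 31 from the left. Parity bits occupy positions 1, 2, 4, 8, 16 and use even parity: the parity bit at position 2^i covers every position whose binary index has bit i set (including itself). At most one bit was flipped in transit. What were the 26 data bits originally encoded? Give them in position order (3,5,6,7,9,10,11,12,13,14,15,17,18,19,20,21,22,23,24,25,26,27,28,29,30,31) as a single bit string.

s1: b1⊕b3⊕b5⊕b7⊕b9⊕b11⊕b13⊕b15⊕b17⊕b19⊕b21⊕b23⊕b25⊕b27⊕b29⊕b31 = 0⊕1⊕1⊕0⊕1⊕1⊕0⊕1⊕0⊕1⊕1⊕0⊕1⊕0⊕0⊕0 = 0
s2: b2⊕b3⊕b6⊕b7⊕b10⊕b11⊕b14⊕b15⊕b18⊕b19⊕b22⊕b23⊕b26⊕b27⊕b30⊕b31 = 1⊕1⊕1⊕0⊕1⊕1⊕0⊕1⊕0⊕1⊕1⊕0⊕1⊕0⊕1⊕0 = 0
s4: b4⊕b5⊕b6⊕b7⊕b12⊕b13⊕b14⊕b15⊕b20⊕b21⊕b22⊕b23⊕b28⊕b29⊕b30⊕b31 = 0⊕1⊕1⊕0⊕1⊕0⊕0⊕1⊕0⊕1⊕1⊕0⊕0⊕0⊕1⊕0 = 1
s8: b8⊕b9⊕b10⊕b11⊕b12⊕b13⊕b14⊕b15⊕b24⊕b25⊕b26⊕b27⊕b28⊕b29⊕b30⊕b31 = 1⊕1⊕1⊕1⊕1⊕0⊕0⊕1⊕1⊕1⊕1⊕0⊕0⊕0⊕1⊕0 = 0
s16: b16⊕b17⊕b18⊕b19⊕b20⊕b21⊕b22⊕b23⊕b24⊕b25⊕b26⊕b27⊕b28⊕b29⊕b30⊕b31 = 0⊕0⊕0⊕1⊕0⊕1⊕1⊕0⊕1⊕1⊕1⊕0⊕0⊕0⊕1⊕0 = 1
Syndrome (s16...s1) = 10100 → position 20.
Flip bit 20: corrected codeword = 0110110111110010001111011100010
Data bits at positions 3,5,6,7,9,10,11,12,13,14,15,17,18,19,20,21,22,23,24,25,26,27,28,29,30,31: 11101111001001111011100010

11101111001001111011100010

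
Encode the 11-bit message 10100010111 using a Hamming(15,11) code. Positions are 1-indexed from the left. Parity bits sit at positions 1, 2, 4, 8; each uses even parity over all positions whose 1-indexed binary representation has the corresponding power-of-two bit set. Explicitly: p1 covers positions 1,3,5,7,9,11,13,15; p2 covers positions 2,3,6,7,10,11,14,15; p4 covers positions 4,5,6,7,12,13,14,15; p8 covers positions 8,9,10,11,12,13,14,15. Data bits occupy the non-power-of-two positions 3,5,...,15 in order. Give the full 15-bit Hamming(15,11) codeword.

011001000010111

Place data bits at non-power-of-two positions: b3=1, b5=0, b6=1, b7=0, b9=0, b10=0, b11=1, b12=0, b13=1, b14=1, b15=1.
p1 = XOR of data positions {3,5,7,9,11,13,15} = 1⊕0⊕0⊕0⊕1⊕1⊕1 = 0
p2 = XOR of data positions {3,6,7,10,11,14,15} = 1⊕1⊕0⊕0⊕1⊕1⊕1 = 1
p4 = XOR of data positions {5,6,7,12,13,14,15} = 0⊕1⊕0⊕0⊕1⊕1⊕1 = 0
p8 = XOR of data positions {9,10,11,12,13,14,15} = 0⊕0⊕1⊕0⊕1⊕1⊕1 = 0
Codeword b1..b15 = 011001000010111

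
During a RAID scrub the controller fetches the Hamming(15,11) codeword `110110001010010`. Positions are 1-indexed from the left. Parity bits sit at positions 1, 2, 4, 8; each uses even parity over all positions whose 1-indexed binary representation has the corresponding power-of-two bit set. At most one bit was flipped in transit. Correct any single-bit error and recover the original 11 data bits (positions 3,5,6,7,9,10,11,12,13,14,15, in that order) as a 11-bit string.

01001010000

s1: b1⊕b3⊕b5⊕b7⊕b9⊕b11⊕b13⊕b15 = 1⊕0⊕1⊕0⊕1⊕1⊕0⊕0 = 0
s2: b2⊕b3⊕b6⊕b7⊕b10⊕b11⊕b14⊕b15 = 1⊕0⊕0⊕0⊕0⊕1⊕1⊕0 = 1
s4: b4⊕b5⊕b6⊕b7⊕b12⊕b13⊕b14⊕b15 = 1⊕1⊕0⊕0⊕0⊕0⊕1⊕0 = 1
s8: b8⊕b9⊕b10⊕b11⊕b12⊕b13⊕b14⊕b15 = 0⊕1⊕0⊕1⊕0⊕0⊕1⊕0 = 1
Syndrome (s8...s1) = 1110 → position 14.
Flip bit 14: corrected codeword = 110110001010000
Data bits at positions 3,5,6,7,9,10,11,12,13,14,15: 01001010000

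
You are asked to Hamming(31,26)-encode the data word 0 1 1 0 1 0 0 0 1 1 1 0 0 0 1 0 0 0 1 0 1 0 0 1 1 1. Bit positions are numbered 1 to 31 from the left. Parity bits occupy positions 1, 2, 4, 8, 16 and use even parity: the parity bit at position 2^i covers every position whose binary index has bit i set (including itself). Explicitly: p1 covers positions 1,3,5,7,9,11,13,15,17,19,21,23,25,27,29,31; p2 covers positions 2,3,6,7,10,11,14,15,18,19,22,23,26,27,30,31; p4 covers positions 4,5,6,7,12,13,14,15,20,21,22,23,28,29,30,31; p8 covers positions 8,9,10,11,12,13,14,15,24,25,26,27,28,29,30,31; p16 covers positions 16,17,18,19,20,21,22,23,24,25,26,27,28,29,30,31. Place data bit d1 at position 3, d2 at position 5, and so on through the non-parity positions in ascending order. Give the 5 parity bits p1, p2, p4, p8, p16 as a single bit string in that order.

00110

Place data bits at non-power-of-two positions: b3=0, b5=1, b6=1, b7=0, b9=1, b10=0, b11=0, b12=0, b13=1, b14=1, b15=1, b17=0, b18=0, b19=0, b20=1, b21=0, b22=0, b23=0, b24=1, b25=0, b26=1, b27=0, b28=0, b29=1, b30=1, b31=1.
p1 = XOR of data positions {3,5,7,9,11,13,15,17,19,21,23,25,27,29,31} = 0⊕1⊕0⊕1⊕0⊕1⊕1⊕0⊕0⊕0⊕0⊕0⊕0⊕1⊕1 = 0
p2 = XOR of data positions {3,6,7,10,11,14,15,18,19,22,23,26,27,30,31} = 0⊕1⊕0⊕0⊕0⊕1⊕1⊕0⊕0⊕0⊕0⊕1⊕0⊕1⊕1 = 0
p4 = XOR of data positions {5,6,7,12,13,14,15,20,21,22,23,28,29,30,31} = 1⊕1⊕0⊕0⊕1⊕1⊕1⊕1⊕0⊕0⊕0⊕0⊕1⊕1⊕1 = 1
p8 = XOR of data positions {9,10,11,12,13,14,15,24,25,26,27,28,29,30,31} = 1⊕0⊕0⊕0⊕1⊕1⊕1⊕1⊕0⊕1⊕0⊕0⊕1⊕1⊕1 = 1
p16 = XOR of data positions {17,18,19,20,21,22,23,24,25,26,27,28,29,30,31} = 0⊕0⊕0⊕1⊕0⊕0⊕0⊕1⊕0⊕1⊕0⊕0⊕1⊕1⊕1 = 0
Parity bits p1,p2,p4,p8,p16 = 00110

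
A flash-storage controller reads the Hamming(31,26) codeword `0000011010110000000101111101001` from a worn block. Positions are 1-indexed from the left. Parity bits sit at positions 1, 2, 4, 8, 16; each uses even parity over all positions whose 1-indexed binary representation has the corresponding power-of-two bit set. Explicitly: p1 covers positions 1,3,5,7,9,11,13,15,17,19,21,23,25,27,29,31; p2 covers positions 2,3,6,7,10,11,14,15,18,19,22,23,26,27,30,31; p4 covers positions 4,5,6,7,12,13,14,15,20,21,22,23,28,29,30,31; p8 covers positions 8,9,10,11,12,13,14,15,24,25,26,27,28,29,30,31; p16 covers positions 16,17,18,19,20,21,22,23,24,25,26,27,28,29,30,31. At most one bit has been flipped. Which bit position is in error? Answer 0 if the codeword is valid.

s1: b1⊕b3⊕b5⊕b7⊕b9⊕b11⊕b13⊕b15⊕b17⊕b19⊕b21⊕b23⊕b25⊕b27⊕b29⊕b31 = 0⊕0⊕0⊕1⊕1⊕1⊕0⊕0⊕0⊕0⊕0⊕1⊕1⊕0⊕0⊕1 = 0
s2: b2⊕b3⊕b6⊕b7⊕b10⊕b11⊕b14⊕b15⊕b18⊕b19⊕b22⊕b23⊕b26⊕b27⊕b30⊕b31 = 0⊕0⊕1⊕1⊕0⊕1⊕0⊕0⊕0⊕0⊕1⊕1⊕1⊕0⊕0⊕1 = 1
s4: b4⊕b5⊕b6⊕b7⊕b12⊕b13⊕b14⊕b15⊕b20⊕b21⊕b22⊕b23⊕b28⊕b29⊕b30⊕b31 = 0⊕0⊕1⊕1⊕1⊕0⊕0⊕0⊕1⊕0⊕1⊕1⊕1⊕0⊕0⊕1 = 0
s8: b8⊕b9⊕b10⊕b11⊕b12⊕b13⊕b14⊕b15⊕b24⊕b25⊕b26⊕b27⊕b28⊕b29⊕b30⊕b31 = 0⊕1⊕0⊕1⊕1⊕0⊕0⊕0⊕1⊕1⊕1⊕0⊕1⊕0⊕0⊕1 = 0
s16: b16⊕b17⊕b18⊕b19⊕b20⊕b21⊕b22⊕b23⊕b24⊕b25⊕b26⊕b27⊕b28⊕b29⊕b30⊕b31 = 0⊕0⊕0⊕0⊕1⊕0⊕1⊕1⊕1⊕1⊕1⊕0⊕1⊕0⊕0⊕1 = 0
Syndrome (s16...s1) = 00010 → position 2.

2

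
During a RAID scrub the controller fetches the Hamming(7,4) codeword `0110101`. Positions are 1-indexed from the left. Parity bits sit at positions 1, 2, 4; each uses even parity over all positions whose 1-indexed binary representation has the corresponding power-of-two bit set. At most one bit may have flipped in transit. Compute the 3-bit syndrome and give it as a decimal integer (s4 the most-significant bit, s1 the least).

s1: b1⊕b3⊕b5⊕b7 = 0⊕1⊕1⊕1 = 1
s2: b2⊕b3⊕b6⊕b7 = 1⊕1⊕0⊕1 = 1
s4: b4⊕b5⊕b6⊕b7 = 0⊕1⊕0⊕1 = 0
Syndrome (s4...s1) = 011 → position 3.

3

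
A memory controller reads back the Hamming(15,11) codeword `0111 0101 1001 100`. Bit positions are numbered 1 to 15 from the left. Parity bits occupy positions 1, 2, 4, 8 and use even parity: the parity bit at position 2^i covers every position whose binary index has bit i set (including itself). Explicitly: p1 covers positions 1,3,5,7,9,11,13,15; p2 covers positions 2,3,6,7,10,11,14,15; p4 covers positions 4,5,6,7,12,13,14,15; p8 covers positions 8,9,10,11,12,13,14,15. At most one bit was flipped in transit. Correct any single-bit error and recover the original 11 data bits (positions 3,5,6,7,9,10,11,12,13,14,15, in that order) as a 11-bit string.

s1: b1⊕b3⊕b5⊕b7⊕b9⊕b11⊕b13⊕b15 = 0⊕1⊕0⊕0⊕1⊕0⊕1⊕0 = 1
s2: b2⊕b3⊕b6⊕b7⊕b10⊕b11⊕b14⊕b15 = 1⊕1⊕1⊕0⊕0⊕0⊕0⊕0 = 1
s4: b4⊕b5⊕b6⊕b7⊕b12⊕b13⊕b14⊕b15 = 1⊕0⊕1⊕0⊕1⊕1⊕0⊕0 = 0
s8: b8⊕b9⊕b10⊕b11⊕b12⊕b13⊕b14⊕b15 = 1⊕1⊕0⊕0⊕1⊕1⊕0⊕0 = 0
Syndrome (s8...s1) = 0011 → position 3.
Flip bit 3: corrected codeword = 010101011001100
Data bits at positions 3,5,6,7,9,10,11,12,13,14,15: 00101001100

00101001100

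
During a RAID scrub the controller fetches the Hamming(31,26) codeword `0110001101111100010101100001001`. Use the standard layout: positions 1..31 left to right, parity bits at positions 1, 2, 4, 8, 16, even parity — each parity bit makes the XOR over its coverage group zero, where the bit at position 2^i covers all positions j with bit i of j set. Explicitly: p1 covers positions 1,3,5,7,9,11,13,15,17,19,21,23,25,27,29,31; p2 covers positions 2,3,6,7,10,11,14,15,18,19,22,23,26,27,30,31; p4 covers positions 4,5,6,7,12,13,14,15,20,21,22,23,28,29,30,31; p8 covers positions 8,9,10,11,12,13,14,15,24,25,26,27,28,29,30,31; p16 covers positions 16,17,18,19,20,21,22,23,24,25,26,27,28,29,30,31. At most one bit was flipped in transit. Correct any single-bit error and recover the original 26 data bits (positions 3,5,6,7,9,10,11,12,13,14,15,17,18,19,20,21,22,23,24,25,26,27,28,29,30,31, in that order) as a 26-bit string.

10010111110010101100001001

s1: b1⊕b3⊕b5⊕b7⊕b9⊕b11⊕b13⊕b15⊕b17⊕b19⊕b21⊕b23⊕b25⊕b27⊕b29⊕b31 = 0⊕1⊕0⊕1⊕0⊕1⊕1⊕0⊕0⊕0⊕0⊕1⊕0⊕0⊕0⊕1 = 0
s2: b2⊕b3⊕b6⊕b7⊕b10⊕b11⊕b14⊕b15⊕b18⊕b19⊕b22⊕b23⊕b26⊕b27⊕b30⊕b31 = 1⊕1⊕0⊕1⊕1⊕1⊕1⊕0⊕1⊕0⊕1⊕1⊕0⊕0⊕0⊕1 = 0
s4: b4⊕b5⊕b6⊕b7⊕b12⊕b13⊕b14⊕b15⊕b20⊕b21⊕b22⊕b23⊕b28⊕b29⊕b30⊕b31 = 0⊕0⊕0⊕1⊕1⊕1⊕1⊕0⊕1⊕0⊕1⊕1⊕1⊕0⊕0⊕1 = 1
s8: b8⊕b9⊕b10⊕b11⊕b12⊕b13⊕b14⊕b15⊕b24⊕b25⊕b26⊕b27⊕b28⊕b29⊕b30⊕b31 = 1⊕0⊕1⊕1⊕1⊕1⊕1⊕0⊕0⊕0⊕0⊕0⊕1⊕0⊕0⊕1 = 0
s16: b16⊕b17⊕b18⊕b19⊕b20⊕b21⊕b22⊕b23⊕b24⊕b25⊕b26⊕b27⊕b28⊕b29⊕b30⊕b31 = 0⊕0⊕1⊕0⊕1⊕0⊕1⊕1⊕0⊕0⊕0⊕0⊕1⊕0⊕0⊕1 = 0
Syndrome (s16...s1) = 00100 → position 4.
Flip bit 4: corrected codeword = 0111001101111100010101100001001
Data bits at positions 3,5,6,7,9,10,11,12,13,14,15,17,18,19,20,21,22,23,24,25,26,27,28,29,30,31: 10010111110010101100001001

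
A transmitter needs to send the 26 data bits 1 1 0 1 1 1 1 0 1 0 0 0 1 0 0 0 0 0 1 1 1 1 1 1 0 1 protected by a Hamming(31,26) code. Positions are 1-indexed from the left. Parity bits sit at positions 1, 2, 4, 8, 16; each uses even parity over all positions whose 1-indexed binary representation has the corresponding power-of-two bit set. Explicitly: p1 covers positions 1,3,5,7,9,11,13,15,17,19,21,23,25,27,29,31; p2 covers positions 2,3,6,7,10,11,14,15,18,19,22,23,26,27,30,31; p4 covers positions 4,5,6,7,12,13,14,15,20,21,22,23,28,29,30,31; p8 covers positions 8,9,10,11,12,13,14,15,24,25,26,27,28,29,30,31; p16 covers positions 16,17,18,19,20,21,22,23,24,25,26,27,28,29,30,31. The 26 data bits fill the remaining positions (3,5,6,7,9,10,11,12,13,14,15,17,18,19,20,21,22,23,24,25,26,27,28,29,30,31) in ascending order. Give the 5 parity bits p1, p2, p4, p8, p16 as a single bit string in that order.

00010

Place data bits at non-power-of-two positions: b3=1, b5=1, b6=0, b7=1, b9=1, b10=1, b11=1, b12=0, b13=1, b14=0, b15=0, b17=0, b18=1, b19=0, b20=0, b21=0, b22=0, b23=0, b24=1, b25=1, b26=1, b27=1, b28=1, b29=1, b30=0, b31=1.
p1 = XOR of data positions {3,5,7,9,11,13,15,17,19,21,23,25,27,29,31} = 1⊕1⊕1⊕1⊕1⊕1⊕0⊕0⊕0⊕0⊕0⊕1⊕1⊕1⊕1 = 0
p2 = XOR of data positions {3,6,7,10,11,14,15,18,19,22,23,26,27,30,31} = 1⊕0⊕1⊕1⊕1⊕0⊕0⊕1⊕0⊕0⊕0⊕1⊕1⊕0⊕1 = 0
p4 = XOR of data positions {5,6,7,12,13,14,15,20,21,22,23,28,29,30,31} = 1⊕0⊕1⊕0⊕1⊕0⊕0⊕0⊕0⊕0⊕0⊕1⊕1⊕0⊕1 = 0
p8 = XOR of data positions {9,10,11,12,13,14,15,24,25,26,27,28,29,30,31} = 1⊕1⊕1⊕0⊕1⊕0⊕0⊕1⊕1⊕1⊕1⊕1⊕1⊕0⊕1 = 1
p16 = XOR of data positions {17,18,19,20,21,22,23,24,25,26,27,28,29,30,31} = 0⊕1⊕0⊕0⊕0⊕0⊕0⊕1⊕1⊕1⊕1⊕1⊕1⊕0⊕1 = 0
Parity bits p1,p2,p4,p8,p16 = 00010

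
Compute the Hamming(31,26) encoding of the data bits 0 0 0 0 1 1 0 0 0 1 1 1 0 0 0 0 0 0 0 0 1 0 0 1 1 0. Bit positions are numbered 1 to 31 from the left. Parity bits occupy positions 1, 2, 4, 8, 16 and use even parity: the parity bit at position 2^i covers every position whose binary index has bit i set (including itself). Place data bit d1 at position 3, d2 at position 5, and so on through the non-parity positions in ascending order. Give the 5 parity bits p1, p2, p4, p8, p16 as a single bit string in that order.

01010

Place data bits at non-power-of-two positions: b3=0, b5=0, b6=0, b7=0, b9=1, b10=1, b11=0, b12=0, b13=0, b14=1, b15=1, b17=1, b18=0, b19=0, b20=0, b21=0, b22=0, b23=0, b24=0, b25=0, b26=1, b27=0, b28=0, b29=1, b30=1, b31=0.
p1 = XOR of data positions {3,5,7,9,11,13,15,17,19,21,23,25,27,29,31} = 0⊕0⊕0⊕1⊕0⊕0⊕1⊕1⊕0⊕0⊕0⊕0⊕0⊕1⊕0 = 0
p2 = XOR of data positions {3,6,7,10,11,14,15,18,19,22,23,26,27,30,31} = 0⊕0⊕0⊕1⊕0⊕1⊕1⊕0⊕0⊕0⊕0⊕1⊕0⊕1⊕0 = 1
p4 = XOR of data positions {5,6,7,12,13,14,15,20,21,22,23,28,29,30,31} = 0⊕0⊕0⊕0⊕0⊕1⊕1⊕0⊕0⊕0⊕0⊕0⊕1⊕1⊕0 = 0
p8 = XOR of data positions {9,10,11,12,13,14,15,24,25,26,27,28,29,30,31} = 1⊕1⊕0⊕0⊕0⊕1⊕1⊕0⊕0⊕1⊕0⊕0⊕1⊕1⊕0 = 1
p16 = XOR of data positions {17,18,19,20,21,22,23,24,25,26,27,28,29,30,31} = 1⊕0⊕0⊕0⊕0⊕0⊕0⊕0⊕0⊕1⊕0⊕0⊕1⊕1⊕0 = 0
Parity bits p1,p2,p4,p8,p16 = 01010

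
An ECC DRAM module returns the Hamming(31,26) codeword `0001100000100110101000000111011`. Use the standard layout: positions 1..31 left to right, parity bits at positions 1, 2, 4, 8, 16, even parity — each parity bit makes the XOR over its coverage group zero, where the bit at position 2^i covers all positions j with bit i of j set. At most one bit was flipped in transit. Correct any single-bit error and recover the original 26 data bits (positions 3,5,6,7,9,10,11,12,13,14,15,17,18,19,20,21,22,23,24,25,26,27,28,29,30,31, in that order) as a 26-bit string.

s1: b1⊕b3⊕b5⊕b7⊕b9⊕b11⊕b13⊕b15⊕b17⊕b19⊕b21⊕b23⊕b25⊕b27⊕b29⊕b31 = 0⊕0⊕1⊕0⊕0⊕1⊕0⊕1⊕1⊕1⊕0⊕0⊕0⊕1⊕0⊕1 = 1
s2: b2⊕b3⊕b6⊕b7⊕b10⊕b11⊕b14⊕b15⊕b18⊕b19⊕b22⊕b23⊕b26⊕b27⊕b30⊕b31 = 0⊕0⊕0⊕0⊕0⊕1⊕1⊕1⊕0⊕1⊕0⊕0⊕1⊕1⊕1⊕1 = 0
s4: b4⊕b5⊕b6⊕b7⊕b12⊕b13⊕b14⊕b15⊕b20⊕b21⊕b22⊕b23⊕b28⊕b29⊕b30⊕b31 = 1⊕1⊕0⊕0⊕0⊕0⊕1⊕1⊕0⊕0⊕0⊕0⊕1⊕0⊕1⊕1 = 1
s8: b8⊕b9⊕b10⊕b11⊕b12⊕b13⊕b14⊕b15⊕b24⊕b25⊕b26⊕b27⊕b28⊕b29⊕b30⊕b31 = 0⊕0⊕0⊕1⊕0⊕0⊕1⊕1⊕0⊕0⊕1⊕1⊕1⊕0⊕1⊕1 = 0
s16: b16⊕b17⊕b18⊕b19⊕b20⊕b21⊕b22⊕b23⊕b24⊕b25⊕b26⊕b27⊕b28⊕b29⊕b30⊕b31 = 0⊕1⊕0⊕1⊕0⊕0⊕0⊕0⊕0⊕0⊕1⊕1⊕1⊕0⊕1⊕1 = 1
Syndrome (s16...s1) = 10101 → position 21.
Flip bit 21: corrected codeword = 0001100000100110101010000111011
Data bits at positions 3,5,6,7,9,10,11,12,13,14,15,17,18,19,20,21,22,23,24,25,26,27,28,29,30,31: 01000010011101010000111011

01000010011101010000111011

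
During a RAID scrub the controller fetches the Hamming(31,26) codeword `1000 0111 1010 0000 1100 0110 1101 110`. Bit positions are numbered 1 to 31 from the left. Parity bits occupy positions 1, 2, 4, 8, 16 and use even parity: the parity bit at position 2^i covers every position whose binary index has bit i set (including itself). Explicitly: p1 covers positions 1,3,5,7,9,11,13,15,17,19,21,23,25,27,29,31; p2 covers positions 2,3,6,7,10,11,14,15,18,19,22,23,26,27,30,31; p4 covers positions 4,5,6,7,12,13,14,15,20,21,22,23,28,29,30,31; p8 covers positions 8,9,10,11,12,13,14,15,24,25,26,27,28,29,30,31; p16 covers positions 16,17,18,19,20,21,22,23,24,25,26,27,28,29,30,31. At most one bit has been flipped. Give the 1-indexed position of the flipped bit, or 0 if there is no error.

20

s1: b1⊕b3⊕b5⊕b7⊕b9⊕b11⊕b13⊕b15⊕b17⊕b19⊕b21⊕b23⊕b25⊕b27⊕b29⊕b31 = 1⊕0⊕0⊕1⊕1⊕1⊕0⊕0⊕1⊕0⊕0⊕1⊕1⊕0⊕1⊕0 = 0
s2: b2⊕b3⊕b6⊕b7⊕b10⊕b11⊕b14⊕b15⊕b18⊕b19⊕b22⊕b23⊕b26⊕b27⊕b30⊕b31 = 0⊕0⊕1⊕1⊕0⊕1⊕0⊕0⊕1⊕0⊕1⊕1⊕1⊕0⊕1⊕0 = 0
s4: b4⊕b5⊕b6⊕b7⊕b12⊕b13⊕b14⊕b15⊕b20⊕b21⊕b22⊕b23⊕b28⊕b29⊕b30⊕b31 = 0⊕0⊕1⊕1⊕0⊕0⊕0⊕0⊕0⊕0⊕1⊕1⊕1⊕1⊕1⊕0 = 1
s8: b8⊕b9⊕b10⊕b11⊕b12⊕b13⊕b14⊕b15⊕b24⊕b25⊕b26⊕b27⊕b28⊕b29⊕b30⊕b31 = 1⊕1⊕0⊕1⊕0⊕0⊕0⊕0⊕0⊕1⊕1⊕0⊕1⊕1⊕1⊕0 = 0
s16: b16⊕b17⊕b18⊕b19⊕b20⊕b21⊕b22⊕b23⊕b24⊕b25⊕b26⊕b27⊕b28⊕b29⊕b30⊕b31 = 0⊕1⊕1⊕0⊕0⊕0⊕1⊕1⊕0⊕1⊕1⊕0⊕1⊕1⊕1⊕0 = 1
Syndrome (s16...s1) = 10100 → position 20.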